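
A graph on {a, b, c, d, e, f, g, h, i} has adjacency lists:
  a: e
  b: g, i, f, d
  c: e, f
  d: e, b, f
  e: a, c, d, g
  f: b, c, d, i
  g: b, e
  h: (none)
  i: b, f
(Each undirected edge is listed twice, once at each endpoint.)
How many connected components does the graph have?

Component: {h}
Component: {a, b, c, d, e, f, g, i}

2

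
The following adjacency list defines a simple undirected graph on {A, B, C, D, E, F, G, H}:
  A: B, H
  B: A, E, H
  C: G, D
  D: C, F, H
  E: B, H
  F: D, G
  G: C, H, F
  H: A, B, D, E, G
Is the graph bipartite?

No

The cycle A-B-H-A has length 3, which is odd, so the graph is not bipartite.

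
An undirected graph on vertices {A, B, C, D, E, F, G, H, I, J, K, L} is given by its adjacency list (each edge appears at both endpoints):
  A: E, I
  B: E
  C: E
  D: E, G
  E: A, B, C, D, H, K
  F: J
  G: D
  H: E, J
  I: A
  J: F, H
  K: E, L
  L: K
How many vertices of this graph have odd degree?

Degrees: A:2, B:1, C:1, D:2, E:6, F:1, G:1, H:2, I:1, J:2, K:2, L:1
Odd-degree vertices: B, C, F, G, I, L.

6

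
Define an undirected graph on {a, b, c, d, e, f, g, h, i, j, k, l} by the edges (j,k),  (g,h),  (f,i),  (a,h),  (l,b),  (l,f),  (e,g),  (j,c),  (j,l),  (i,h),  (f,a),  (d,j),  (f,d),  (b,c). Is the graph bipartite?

Color {b, e, f, h, j} black and {a, c, d, g, i, k, l} white. No edge joins two same-colored vertices, so the graph is bipartite.

Yes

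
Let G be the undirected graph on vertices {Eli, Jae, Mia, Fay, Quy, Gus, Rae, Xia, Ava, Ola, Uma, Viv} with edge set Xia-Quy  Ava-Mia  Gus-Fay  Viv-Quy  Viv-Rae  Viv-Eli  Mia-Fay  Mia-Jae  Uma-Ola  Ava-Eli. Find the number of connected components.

Component: {Ola, Uma}
Component: {Eli, Jae, Mia, Fay, Quy, Gus, Rae, Xia, Ava, Viv}

2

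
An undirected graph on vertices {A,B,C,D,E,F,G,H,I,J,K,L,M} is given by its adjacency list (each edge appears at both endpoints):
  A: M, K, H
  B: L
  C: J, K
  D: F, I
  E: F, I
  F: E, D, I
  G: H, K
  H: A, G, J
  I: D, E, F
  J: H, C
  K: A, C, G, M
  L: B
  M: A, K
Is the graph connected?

Component: {B, L}
Component: {D, E, F, I}
Component: {A, C, G, H, J, K, M}
There are 3 separate components, so the graph is not connected.

No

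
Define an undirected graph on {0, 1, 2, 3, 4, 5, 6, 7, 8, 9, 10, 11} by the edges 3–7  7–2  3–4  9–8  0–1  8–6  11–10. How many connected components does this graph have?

5

Component: {5}
Component: {0, 1}
Component: {10, 11}
Component: {6, 8, 9}
Component: {2, 3, 4, 7}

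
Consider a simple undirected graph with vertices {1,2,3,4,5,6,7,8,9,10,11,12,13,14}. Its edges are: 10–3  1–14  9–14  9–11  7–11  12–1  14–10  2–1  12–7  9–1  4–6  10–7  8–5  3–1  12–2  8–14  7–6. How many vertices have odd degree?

6

Degrees: 1:5, 2:2, 3:2, 4:1, 5:1, 6:2, 7:4, 8:2, 9:3, 10:3, 11:2, 12:3, 13:0, 14:4
Odd-degree vertices: 1, 4, 5, 9, 10, 12.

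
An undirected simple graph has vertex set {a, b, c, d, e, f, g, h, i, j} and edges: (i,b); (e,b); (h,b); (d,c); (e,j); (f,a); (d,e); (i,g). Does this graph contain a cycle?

No

|V| = 10, |E| = 8, number of components = 2.
Since 8 = 10 - 2, the graph is a forest and contains no cycle.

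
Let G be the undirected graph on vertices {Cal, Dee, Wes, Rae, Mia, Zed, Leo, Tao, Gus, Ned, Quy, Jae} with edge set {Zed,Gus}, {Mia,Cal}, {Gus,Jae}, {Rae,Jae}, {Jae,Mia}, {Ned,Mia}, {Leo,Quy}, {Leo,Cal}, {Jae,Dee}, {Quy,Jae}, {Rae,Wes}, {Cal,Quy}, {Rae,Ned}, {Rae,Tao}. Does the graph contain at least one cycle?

The graph has 12 vertices, 14 edges, and 1 connected component.
One cycle is Jae-Rae-Ned-Mia-Jae.

Yes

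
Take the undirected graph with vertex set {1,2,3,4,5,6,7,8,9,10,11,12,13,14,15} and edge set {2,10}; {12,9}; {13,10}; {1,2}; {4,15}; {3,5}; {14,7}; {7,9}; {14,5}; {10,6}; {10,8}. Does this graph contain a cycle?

No

|V| = 15, |E| = 11, number of components = 4.
A forest on 15 vertices with 4 components has exactly 11 edges, which matches — so no cycle.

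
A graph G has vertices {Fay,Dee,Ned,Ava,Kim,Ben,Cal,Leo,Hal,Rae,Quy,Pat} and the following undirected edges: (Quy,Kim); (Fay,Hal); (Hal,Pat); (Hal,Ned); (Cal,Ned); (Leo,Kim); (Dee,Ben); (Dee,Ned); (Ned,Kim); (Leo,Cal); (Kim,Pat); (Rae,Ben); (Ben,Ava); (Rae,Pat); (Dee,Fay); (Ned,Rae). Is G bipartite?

A valid 2-coloring puts {Dee, Ava, Kim, Cal, Hal, Rae} on one side and {Fay, Ned, Ben, Leo, Quy, Pat} on the other; every edge crosses between the two sides.

Yes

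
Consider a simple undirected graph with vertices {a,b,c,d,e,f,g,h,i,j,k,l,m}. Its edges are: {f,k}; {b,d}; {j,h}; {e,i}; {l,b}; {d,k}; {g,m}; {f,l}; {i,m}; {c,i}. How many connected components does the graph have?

4

Component: {a}
Component: {h, j}
Component: {b, d, f, k, l}
Component: {c, e, g, i, m}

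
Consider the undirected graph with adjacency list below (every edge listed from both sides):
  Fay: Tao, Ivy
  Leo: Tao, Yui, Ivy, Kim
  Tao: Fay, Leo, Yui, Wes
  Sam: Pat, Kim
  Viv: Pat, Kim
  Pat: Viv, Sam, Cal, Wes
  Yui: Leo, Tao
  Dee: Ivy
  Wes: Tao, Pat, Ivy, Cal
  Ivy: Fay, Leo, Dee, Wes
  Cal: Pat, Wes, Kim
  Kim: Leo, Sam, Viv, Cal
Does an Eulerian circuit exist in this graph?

No

Degrees: Fay:2, Leo:4, Tao:4, Sam:2, Viv:2, Pat:4, Yui:2, Dee:1, Wes:4, Ivy:4, Cal:3, Kim:4
Dee, Cal have odd degree; an Eulerian circuit needs every degree to be even, so none exists.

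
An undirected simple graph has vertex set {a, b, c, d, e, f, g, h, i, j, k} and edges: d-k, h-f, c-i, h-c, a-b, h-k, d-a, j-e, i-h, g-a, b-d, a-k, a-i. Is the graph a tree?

No

The graph has 11 vertices and 13 edges.
It is not connected, so it is not a tree.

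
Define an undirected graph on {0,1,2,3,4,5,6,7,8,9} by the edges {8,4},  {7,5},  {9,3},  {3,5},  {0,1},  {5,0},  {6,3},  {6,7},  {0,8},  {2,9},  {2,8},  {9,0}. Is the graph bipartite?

Yes

Partition the vertices as {1, 5, 6, 8, 9} vs {0, 2, 3, 4, 7}. Each listed edge has one endpoint in each part, so the graph is bipartite.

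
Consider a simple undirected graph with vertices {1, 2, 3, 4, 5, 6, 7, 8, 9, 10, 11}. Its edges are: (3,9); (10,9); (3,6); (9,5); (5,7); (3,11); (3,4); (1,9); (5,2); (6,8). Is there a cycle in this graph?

No

|V| = 11, |E| = 10, number of components = 1.
Since 10 = 11 - 1, the graph is a forest and contains no cycle.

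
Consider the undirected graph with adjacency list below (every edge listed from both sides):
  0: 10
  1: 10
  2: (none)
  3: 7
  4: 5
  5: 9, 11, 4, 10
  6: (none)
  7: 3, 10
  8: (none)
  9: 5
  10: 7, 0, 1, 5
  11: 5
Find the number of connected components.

4

Component: {2}
Component: {6}
Component: {8}
Component: {0, 1, 3, 4, 5, 7, 9, 10, 11}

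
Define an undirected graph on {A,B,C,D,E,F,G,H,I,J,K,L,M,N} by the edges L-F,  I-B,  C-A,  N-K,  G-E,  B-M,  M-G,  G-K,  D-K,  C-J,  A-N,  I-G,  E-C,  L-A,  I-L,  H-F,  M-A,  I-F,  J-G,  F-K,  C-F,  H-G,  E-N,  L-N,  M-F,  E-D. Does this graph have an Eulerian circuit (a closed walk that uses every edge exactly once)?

Yes

Degrees: A:4, B:2, C:4, D:2, E:4, F:6, G:6, H:2, I:4, J:2, K:4, L:4, M:4, N:4
Every vertex has even degree and the edges form a single connected piece, so an Eulerian circuit exists.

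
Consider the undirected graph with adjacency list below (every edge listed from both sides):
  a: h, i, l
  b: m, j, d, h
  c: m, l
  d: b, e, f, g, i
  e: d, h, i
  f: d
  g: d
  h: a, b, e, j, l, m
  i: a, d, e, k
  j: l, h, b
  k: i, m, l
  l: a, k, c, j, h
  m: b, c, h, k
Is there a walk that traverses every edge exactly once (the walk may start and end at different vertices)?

No

Degrees: a:3, b:4, c:2, d:5, e:3, f:1, g:1, h:6, i:4, j:3, k:3, l:5, m:4
Odd-degree vertices: a, d, e, f, g, j, k, l (8 total).
With 8 odd-degree vertices (more than two), no single trail can use every edge.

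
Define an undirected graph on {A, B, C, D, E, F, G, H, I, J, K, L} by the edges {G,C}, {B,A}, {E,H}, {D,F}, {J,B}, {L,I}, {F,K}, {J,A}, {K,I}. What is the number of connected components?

4

Component: {C, G}
Component: {E, H}
Component: {A, B, J}
Component: {D, F, I, K, L}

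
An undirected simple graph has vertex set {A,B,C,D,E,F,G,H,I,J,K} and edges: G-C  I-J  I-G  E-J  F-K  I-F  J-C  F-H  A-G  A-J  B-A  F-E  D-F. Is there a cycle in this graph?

|V| = 11, |E| = 13, number of components = 1.
Since 13 > 11 - 1, a cycle must exist; for instance J-C-G-I-J.

Yes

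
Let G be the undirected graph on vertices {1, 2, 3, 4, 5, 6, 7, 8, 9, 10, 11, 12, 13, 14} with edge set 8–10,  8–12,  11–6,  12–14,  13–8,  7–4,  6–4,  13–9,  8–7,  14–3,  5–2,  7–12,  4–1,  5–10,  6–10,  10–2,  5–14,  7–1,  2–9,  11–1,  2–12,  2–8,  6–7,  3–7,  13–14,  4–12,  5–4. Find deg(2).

5

Neighbors of 2: 5, 8, 9, 10, 12.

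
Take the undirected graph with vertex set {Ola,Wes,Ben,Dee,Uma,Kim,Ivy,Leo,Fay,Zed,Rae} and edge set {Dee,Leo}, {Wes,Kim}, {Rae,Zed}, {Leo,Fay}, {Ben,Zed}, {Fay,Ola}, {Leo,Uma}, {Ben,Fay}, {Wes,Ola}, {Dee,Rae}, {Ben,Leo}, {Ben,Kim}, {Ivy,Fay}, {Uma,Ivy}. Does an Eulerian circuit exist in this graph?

Degrees: Ola:2, Wes:2, Ben:4, Dee:2, Uma:2, Kim:2, Ivy:2, Leo:4, Fay:4, Zed:2, Rae:2
Every vertex has even degree and the edges form a single connected piece, so an Eulerian circuit exists.

Yes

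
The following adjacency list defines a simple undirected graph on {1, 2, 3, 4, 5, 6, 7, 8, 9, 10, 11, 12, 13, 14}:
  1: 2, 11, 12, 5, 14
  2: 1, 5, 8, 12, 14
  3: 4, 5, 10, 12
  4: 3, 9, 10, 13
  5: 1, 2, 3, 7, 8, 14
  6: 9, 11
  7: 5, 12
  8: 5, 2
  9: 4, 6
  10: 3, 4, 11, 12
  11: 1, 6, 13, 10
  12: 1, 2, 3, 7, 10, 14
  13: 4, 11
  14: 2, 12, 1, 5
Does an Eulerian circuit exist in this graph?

Degrees: 1:5, 2:5, 3:4, 4:4, 5:6, 6:2, 7:2, 8:2, 9:2, 10:4, 11:4, 12:6, 13:2, 14:4
1, 2 have odd degree; an Eulerian circuit needs every degree to be even, so none exists.

No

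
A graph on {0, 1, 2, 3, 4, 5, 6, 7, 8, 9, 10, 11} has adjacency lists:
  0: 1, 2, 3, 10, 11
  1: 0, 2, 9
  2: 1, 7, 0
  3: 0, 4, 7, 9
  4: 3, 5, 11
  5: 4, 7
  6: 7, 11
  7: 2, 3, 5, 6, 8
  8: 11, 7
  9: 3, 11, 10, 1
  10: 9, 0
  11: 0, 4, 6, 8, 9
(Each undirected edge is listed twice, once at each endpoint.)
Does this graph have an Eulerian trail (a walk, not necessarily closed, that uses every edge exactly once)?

No

Degrees: 0:5, 1:3, 2:3, 3:4, 4:3, 5:2, 6:2, 7:5, 8:2, 9:4, 10:2, 11:5
Odd-degree vertices: 0, 1, 2, 4, 7, 11 (6 total).
An Eulerian trail requires 0 or 2 odd-degree vertices; here there are 6.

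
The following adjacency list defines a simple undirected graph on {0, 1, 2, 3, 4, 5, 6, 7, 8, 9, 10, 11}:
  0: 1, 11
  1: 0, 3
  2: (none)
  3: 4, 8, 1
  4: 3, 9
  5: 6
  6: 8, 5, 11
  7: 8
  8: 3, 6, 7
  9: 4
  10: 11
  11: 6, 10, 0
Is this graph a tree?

No

|V| = 12, |E| = 11.
It splits into 2 components, so it cannot be a tree.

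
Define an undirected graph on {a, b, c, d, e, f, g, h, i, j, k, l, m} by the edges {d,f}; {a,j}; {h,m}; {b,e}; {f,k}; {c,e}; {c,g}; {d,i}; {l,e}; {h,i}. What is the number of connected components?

3

Component: {a, j}
Component: {b, c, e, g, l}
Component: {d, f, h, i, k, m}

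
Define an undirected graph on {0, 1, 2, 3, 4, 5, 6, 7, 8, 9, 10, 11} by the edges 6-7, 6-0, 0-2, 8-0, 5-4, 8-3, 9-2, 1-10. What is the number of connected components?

Component: {11}
Component: {1, 10}
Component: {4, 5}
Component: {0, 2, 3, 6, 7, 8, 9}

4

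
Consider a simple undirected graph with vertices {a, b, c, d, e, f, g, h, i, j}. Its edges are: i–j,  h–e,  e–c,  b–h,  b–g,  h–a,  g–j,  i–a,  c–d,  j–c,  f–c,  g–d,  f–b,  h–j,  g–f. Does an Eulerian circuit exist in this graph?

No

Degrees: a:2, b:3, c:4, d:2, e:2, f:3, g:4, h:4, i:2, j:4
b, f have odd degree; an Eulerian circuit needs every degree to be even, so none exists.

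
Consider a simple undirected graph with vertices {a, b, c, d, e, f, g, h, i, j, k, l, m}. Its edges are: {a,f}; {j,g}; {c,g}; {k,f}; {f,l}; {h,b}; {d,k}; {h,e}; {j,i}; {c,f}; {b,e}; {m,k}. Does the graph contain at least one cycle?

Yes

The graph has 13 vertices, 12 edges, and 2 connected components.
One cycle is b-e-h-b.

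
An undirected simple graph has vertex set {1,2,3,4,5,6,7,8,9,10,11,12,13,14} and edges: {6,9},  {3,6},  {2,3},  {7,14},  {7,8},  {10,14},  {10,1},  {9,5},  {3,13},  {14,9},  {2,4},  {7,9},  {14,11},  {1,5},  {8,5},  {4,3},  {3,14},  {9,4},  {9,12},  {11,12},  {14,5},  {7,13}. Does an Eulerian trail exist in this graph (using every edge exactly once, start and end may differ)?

Degrees: 1:2, 2:2, 3:5, 4:3, 5:4, 6:2, 7:4, 8:2, 9:6, 10:2, 11:2, 12:2, 13:2, 14:6
Odd-degree vertices: 3, 4 (2 total).
With 2 odd-degree vertices and all edges in one connected piece, an Eulerian trail exists (from 3 to 4).

Yes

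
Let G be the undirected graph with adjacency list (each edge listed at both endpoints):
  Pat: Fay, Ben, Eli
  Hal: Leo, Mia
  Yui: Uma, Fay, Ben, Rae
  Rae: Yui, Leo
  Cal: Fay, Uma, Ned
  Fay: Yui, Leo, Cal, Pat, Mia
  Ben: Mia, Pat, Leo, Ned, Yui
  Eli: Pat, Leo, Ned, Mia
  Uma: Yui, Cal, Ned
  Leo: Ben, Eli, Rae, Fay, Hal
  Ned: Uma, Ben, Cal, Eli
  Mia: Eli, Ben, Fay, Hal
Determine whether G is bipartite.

Cal-Ned-Uma-Cal is an odd cycle (length 3), and a bipartite graph can contain only even cycles.

No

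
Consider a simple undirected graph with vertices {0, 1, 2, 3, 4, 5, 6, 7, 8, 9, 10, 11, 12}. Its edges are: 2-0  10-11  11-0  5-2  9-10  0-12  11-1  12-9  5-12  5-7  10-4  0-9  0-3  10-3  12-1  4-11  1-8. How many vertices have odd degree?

6

Degrees: 0:5, 1:3, 2:2, 3:2, 4:2, 5:3, 6:0, 7:1, 8:1, 9:3, 10:4, 11:4, 12:4
Odd-degree vertices: 0, 1, 5, 7, 8, 9.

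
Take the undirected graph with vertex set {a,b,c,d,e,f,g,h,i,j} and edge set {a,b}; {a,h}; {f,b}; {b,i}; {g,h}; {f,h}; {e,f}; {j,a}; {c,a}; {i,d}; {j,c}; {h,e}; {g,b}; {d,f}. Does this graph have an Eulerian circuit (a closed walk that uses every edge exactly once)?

Yes

Degrees: a:4, b:4, c:2, d:2, e:2, f:4, g:2, h:4, i:2, j:2
Every vertex has even degree and the edges form a single connected piece, so an Eulerian circuit exists.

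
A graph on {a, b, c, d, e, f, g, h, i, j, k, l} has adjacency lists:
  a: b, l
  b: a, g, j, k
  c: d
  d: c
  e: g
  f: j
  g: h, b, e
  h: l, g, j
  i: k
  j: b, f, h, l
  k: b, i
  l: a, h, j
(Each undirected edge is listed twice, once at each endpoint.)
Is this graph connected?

Component: {c, d}
Component: {a, b, e, f, g, h, i, j, k, l}
No edge joins these 2 groups, so the graph is disconnected.

No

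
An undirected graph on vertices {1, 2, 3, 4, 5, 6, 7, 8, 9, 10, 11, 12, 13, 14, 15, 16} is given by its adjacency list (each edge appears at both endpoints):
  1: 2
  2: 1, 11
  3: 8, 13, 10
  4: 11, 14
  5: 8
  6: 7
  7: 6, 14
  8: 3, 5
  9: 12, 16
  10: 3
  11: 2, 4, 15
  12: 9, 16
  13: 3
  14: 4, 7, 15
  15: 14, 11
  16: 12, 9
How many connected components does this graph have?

Component: {9, 12, 16}
Component: {3, 5, 8, 10, 13}
Component: {1, 2, 4, 6, 7, 11, 14, 15}

3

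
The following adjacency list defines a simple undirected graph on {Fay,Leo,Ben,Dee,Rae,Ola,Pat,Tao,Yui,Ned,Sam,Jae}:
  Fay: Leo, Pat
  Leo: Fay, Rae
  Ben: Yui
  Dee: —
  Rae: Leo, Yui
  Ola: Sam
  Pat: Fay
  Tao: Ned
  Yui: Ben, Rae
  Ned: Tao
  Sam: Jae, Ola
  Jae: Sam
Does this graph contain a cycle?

The graph has 12 vertices, 8 edges, and 4 connected components.
A forest on 12 vertices with 4 components has exactly 8 edges, which matches — so no cycle.

No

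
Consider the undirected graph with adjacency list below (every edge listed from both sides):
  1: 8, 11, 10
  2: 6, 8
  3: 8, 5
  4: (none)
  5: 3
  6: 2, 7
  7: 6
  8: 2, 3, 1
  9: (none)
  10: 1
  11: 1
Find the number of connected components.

3

Component: {4}
Component: {9}
Component: {1, 2, 3, 5, 6, 7, 8, 10, 11}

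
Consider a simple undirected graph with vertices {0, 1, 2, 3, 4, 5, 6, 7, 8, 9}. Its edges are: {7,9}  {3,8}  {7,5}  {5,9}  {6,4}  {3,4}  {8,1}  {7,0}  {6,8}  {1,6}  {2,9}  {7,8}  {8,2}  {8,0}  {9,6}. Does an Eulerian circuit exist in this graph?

Degrees: 0:2, 1:2, 2:2, 3:2, 4:2, 5:2, 6:4, 7:4, 8:6, 9:4
All degrees are even and the non-isolated vertices are connected — an Eulerian circuit exists.

Yes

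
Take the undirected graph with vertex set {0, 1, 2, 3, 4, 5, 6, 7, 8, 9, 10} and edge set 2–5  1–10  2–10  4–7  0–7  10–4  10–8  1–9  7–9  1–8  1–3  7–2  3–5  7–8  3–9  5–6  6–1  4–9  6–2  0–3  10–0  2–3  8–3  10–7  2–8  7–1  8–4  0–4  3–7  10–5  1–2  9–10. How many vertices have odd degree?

6

Degrees: 0:4, 1:7, 2:7, 3:7, 4:5, 5:4, 6:3, 7:8, 8:6, 9:5, 10:8
Odd-degree vertices: 1, 2, 3, 4, 6, 9.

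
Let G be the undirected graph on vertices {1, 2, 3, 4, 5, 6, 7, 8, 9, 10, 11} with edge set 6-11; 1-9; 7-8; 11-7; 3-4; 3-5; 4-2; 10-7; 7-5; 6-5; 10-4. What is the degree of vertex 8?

Neighbors of 8: 7.

1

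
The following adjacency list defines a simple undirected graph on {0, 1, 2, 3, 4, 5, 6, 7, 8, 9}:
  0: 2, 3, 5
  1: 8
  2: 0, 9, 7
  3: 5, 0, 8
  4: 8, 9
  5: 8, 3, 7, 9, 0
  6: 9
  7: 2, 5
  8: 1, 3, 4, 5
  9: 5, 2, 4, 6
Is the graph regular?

No

Degrees: 0:3, 1:1, 2:3, 3:3, 4:2, 5:5, 6:1, 7:2, 8:4, 9:4
Degrees are not all equal (e.g. deg(1)=1 but deg(5)=5); not regular.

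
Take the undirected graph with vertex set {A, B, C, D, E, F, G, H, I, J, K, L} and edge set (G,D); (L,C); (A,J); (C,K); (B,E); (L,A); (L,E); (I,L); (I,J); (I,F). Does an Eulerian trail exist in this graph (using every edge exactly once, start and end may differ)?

Degrees: A:2, B:1, C:2, D:1, E:2, F:1, G:1, H:0, I:3, J:2, K:1, L:4
Odd-degree vertices: B, D, F, G, I, K (6 total).
An Eulerian trail requires 0 or 2 odd-degree vertices; here there are 6.

No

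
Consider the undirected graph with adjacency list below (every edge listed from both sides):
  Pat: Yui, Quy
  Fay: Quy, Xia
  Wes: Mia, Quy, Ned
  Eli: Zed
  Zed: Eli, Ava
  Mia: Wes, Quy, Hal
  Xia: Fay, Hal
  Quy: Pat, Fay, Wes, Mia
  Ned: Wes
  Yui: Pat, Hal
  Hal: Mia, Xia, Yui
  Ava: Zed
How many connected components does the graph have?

2

Component: {Eli, Zed, Ava}
Component: {Pat, Fay, Wes, Mia, Xia, Quy, Ned, Yui, Hal}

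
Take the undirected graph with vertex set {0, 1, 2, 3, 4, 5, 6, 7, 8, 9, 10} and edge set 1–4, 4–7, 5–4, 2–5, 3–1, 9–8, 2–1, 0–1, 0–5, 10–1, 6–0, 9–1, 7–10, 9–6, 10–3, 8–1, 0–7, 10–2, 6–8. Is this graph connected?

A breadth-first search from 0 visits 0, 5, 1, 7, 6, 4, 2, 8, 3, 10, 9 — all 11 vertices — so the graph is connected.

Yes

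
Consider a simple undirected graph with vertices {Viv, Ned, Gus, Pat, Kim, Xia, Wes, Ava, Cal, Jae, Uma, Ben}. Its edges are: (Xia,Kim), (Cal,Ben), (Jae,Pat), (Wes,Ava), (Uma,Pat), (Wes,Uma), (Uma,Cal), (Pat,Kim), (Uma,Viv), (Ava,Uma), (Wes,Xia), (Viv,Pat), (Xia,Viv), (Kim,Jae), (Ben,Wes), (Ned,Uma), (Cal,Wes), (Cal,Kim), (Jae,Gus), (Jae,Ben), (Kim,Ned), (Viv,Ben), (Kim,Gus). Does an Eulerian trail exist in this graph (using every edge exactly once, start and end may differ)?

Degrees: Viv:4, Ned:2, Gus:2, Pat:4, Kim:6, Xia:3, Wes:5, Ava:2, Cal:4, Jae:4, Uma:6, Ben:4
Odd-degree vertices: Xia, Wes (2 total).
The non-isolated vertices are connected and exactly 2 have odd degree, so an Eulerian trail exists (from Xia to Wes).

Yes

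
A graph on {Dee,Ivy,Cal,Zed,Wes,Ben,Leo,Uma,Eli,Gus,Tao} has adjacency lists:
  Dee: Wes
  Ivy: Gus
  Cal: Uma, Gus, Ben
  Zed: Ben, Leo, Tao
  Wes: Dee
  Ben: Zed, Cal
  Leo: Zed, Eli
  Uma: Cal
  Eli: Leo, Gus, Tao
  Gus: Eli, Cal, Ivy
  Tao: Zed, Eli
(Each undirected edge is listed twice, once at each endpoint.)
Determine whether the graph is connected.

No

Component: {Dee, Wes}
Component: {Ivy, Cal, Zed, Ben, Leo, Uma, Eli, Gus, Tao}
There are 2 separate components, so the graph is not connected.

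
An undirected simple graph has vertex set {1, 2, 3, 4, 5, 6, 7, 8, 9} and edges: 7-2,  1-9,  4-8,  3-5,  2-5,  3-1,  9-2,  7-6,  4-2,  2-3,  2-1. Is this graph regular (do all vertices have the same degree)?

No

Degrees: 1:3, 2:6, 3:3, 4:2, 5:2, 6:1, 7:2, 8:1, 9:2
Vertex 6 has degree 1 while 2 has degree 6, so the graph is not regular.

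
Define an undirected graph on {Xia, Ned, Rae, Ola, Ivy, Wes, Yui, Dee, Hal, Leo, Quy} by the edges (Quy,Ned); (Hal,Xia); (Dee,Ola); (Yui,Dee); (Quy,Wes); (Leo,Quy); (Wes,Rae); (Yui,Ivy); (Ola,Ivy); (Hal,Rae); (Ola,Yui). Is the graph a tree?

|V| = 11, |E| = 11.
It is not connected, so it is not a tree.

No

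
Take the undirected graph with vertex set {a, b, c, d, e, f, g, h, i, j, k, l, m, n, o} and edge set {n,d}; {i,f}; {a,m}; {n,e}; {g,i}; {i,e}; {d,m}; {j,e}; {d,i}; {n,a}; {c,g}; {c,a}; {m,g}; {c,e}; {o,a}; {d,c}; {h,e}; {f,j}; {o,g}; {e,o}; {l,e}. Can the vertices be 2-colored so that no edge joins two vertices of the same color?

A valid 2-coloring puts {b, c, h, i, j, k, l, m, n, o} on one side and {a, d, e, f, g} on the other; every edge crosses between the two sides.

Yes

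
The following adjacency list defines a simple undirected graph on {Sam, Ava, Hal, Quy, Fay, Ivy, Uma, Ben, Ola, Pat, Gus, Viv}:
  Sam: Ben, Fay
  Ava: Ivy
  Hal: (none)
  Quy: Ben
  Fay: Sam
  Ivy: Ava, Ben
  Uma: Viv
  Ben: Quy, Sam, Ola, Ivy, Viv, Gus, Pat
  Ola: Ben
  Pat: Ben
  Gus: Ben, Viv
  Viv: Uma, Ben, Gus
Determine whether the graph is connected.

Component: {Hal}
Component: {Sam, Ava, Quy, Fay, Ivy, Uma, Ben, Ola, Pat, Gus, Viv}
No edge joins these 2 groups, so the graph is disconnected.

No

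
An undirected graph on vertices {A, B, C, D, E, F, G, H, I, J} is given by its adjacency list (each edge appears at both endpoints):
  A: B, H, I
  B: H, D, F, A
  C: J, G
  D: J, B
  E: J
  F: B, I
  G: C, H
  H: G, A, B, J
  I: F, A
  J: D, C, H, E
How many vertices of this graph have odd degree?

Degrees: A:3, B:4, C:2, D:2, E:1, F:2, G:2, H:4, I:2, J:4
Odd-degree vertices: A, E.

2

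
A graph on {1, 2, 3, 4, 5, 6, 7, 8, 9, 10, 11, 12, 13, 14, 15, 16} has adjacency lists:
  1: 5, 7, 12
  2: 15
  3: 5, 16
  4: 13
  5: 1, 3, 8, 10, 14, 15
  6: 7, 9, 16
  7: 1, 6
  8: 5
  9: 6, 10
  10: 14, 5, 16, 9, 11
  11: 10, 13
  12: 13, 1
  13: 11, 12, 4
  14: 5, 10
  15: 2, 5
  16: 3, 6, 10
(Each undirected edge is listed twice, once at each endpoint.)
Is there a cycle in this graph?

|V| = 16, |E| = 20, number of components = 1.
One cycle is 5-10-9-6-16-3-5.

Yes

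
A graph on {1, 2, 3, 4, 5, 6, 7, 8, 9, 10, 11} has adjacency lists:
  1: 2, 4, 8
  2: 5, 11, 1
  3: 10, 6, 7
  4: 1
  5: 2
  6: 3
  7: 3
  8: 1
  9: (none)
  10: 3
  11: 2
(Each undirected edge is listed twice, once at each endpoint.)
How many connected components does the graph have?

3

Component: {9}
Component: {3, 6, 7, 10}
Component: {1, 2, 4, 5, 8, 11}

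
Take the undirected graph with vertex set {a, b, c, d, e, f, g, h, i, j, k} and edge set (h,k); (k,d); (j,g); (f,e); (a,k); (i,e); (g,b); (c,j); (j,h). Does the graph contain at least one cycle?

No

The graph has 11 vertices, 9 edges, and 2 connected components.
Since 9 = 11 - 2, the graph is a forest and contains no cycle.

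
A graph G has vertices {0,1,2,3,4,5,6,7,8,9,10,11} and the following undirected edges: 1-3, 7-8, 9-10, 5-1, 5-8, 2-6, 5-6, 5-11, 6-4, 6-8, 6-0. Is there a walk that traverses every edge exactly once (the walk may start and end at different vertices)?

No

Degrees: 0:1, 1:2, 2:1, 3:1, 4:1, 5:4, 6:5, 7:1, 8:3, 9:1, 10:1, 11:1
Odd-degree vertices: 0, 2, 3, 4, 6, 7, 8, 9, 10, 11 (10 total).
With 10 odd-degree vertices (more than two), no single trail can use every edge.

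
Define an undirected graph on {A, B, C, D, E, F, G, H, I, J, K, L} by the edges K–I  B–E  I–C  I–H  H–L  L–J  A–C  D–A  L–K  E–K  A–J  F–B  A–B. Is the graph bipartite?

Partition the vertices as {B, C, D, G, H, J, K} vs {A, E, F, I, L}. Each listed edge has one endpoint in each part, so the graph is bipartite.

Yes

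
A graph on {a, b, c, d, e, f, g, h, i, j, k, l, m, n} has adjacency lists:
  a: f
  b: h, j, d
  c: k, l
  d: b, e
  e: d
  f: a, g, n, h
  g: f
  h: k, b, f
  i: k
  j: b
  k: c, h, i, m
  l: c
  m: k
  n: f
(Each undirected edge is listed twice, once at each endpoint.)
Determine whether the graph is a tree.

|V| = 14, |E| = 13.
Connected and |E| = |V| - 1, which characterizes a tree.

Yes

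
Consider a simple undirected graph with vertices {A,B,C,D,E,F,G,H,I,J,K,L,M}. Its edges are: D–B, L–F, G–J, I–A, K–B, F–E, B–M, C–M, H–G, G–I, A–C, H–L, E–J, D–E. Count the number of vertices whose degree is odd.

4

Degrees: A:2, B:3, C:2, D:2, E:3, F:2, G:3, H:2, I:2, J:2, K:1, L:2, M:2
Odd-degree vertices: B, E, G, K.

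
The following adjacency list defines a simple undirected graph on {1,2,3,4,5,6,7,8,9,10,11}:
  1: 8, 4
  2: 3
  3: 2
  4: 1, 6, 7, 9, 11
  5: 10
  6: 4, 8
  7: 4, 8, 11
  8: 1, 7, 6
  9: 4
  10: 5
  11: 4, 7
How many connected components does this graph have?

3

Component: {2, 3}
Component: {5, 10}
Component: {1, 4, 6, 7, 8, 9, 11}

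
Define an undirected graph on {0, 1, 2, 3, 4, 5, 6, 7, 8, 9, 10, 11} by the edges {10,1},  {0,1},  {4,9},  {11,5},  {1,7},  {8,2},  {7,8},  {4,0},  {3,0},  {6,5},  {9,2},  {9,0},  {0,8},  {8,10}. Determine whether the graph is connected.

No

Component: {5, 6, 11}
Component: {0, 1, 2, 3, 4, 7, 8, 9, 10}
No edge joins these 2 groups, so the graph is disconnected.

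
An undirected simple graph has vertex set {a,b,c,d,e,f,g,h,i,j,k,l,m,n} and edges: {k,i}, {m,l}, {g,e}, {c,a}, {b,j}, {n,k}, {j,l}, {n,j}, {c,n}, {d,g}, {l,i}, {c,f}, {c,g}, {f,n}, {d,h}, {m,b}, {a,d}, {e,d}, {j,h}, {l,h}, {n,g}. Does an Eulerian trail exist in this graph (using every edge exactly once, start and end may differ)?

Degrees: a:2, b:2, c:4, d:4, e:2, f:2, g:4, h:3, i:2, j:4, k:2, l:4, m:2, n:5
Odd-degree vertices: h, n (2 total).
With 2 odd-degree vertices and all edges in one connected piece, an Eulerian trail exists (from h to n).

Yes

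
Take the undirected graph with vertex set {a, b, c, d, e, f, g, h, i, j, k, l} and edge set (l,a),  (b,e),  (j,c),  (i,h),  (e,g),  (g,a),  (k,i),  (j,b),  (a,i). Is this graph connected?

Component: {d}
Component: {f}
Component: {a, b, c, e, g, h, i, j, k, l}
There are 3 separate components, so the graph is not connected.

No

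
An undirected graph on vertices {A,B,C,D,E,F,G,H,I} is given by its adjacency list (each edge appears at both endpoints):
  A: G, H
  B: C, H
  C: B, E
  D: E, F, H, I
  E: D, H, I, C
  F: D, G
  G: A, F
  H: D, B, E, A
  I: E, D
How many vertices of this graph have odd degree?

Degrees: A:2, B:2, C:2, D:4, E:4, F:2, G:2, H:4, I:2
Odd-degree vertices: none.

0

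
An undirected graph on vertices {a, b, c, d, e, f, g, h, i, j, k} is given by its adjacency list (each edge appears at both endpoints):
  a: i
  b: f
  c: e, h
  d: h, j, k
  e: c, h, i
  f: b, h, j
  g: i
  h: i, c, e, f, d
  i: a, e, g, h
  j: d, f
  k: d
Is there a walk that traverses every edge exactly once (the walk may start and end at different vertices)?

No

Degrees: a:1, b:1, c:2, d:3, e:3, f:3, g:1, h:5, i:4, j:2, k:1
Odd-degree vertices: a, b, d, e, f, g, h, k (8 total).
An Eulerian trail requires 0 or 2 odd-degree vertices; here there are 8.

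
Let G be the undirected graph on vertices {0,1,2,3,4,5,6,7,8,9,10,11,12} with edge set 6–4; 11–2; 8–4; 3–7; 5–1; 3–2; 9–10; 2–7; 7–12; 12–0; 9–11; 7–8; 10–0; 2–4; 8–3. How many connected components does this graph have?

2

Component: {1, 5}
Component: {0, 2, 3, 4, 6, 7, 8, 9, 10, 11, 12}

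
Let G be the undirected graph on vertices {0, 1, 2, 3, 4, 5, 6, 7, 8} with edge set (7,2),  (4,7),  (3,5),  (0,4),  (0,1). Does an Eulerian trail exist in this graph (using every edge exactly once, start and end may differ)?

Degrees: 0:2, 1:1, 2:1, 3:1, 4:2, 5:1, 6:0, 7:2, 8:0
Odd-degree vertices: 1, 2, 3, 5 (4 total).
With 4 odd-degree vertices (more than two), no single trail can use every edge.

No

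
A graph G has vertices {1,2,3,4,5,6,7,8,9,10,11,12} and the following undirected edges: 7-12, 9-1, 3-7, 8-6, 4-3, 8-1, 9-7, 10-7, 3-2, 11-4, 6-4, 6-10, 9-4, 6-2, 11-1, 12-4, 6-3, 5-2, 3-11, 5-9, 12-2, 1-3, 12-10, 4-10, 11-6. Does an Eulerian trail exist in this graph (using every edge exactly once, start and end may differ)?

Degrees: 1:4, 2:4, 3:6, 4:6, 5:2, 6:6, 7:4, 8:2, 9:4, 10:4, 11:4, 12:4
Odd-degree vertices: none (0 total).
The non-isolated vertices are connected and exactly 0 have odd degree, so an Eulerian trail exists.

Yes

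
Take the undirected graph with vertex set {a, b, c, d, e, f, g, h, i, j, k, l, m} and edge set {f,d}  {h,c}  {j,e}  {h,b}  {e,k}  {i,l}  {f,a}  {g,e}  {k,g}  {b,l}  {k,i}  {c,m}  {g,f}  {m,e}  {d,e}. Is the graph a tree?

The graph has 13 vertices and 15 edges.
Connected but with 15 > 12 edges, so it has a cycle and is not a tree.

No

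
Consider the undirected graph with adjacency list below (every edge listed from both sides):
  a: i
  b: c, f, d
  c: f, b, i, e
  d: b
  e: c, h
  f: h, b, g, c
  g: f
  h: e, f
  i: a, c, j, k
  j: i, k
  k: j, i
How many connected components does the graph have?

1

Component: {a, b, c, d, e, f, g, h, i, j, k}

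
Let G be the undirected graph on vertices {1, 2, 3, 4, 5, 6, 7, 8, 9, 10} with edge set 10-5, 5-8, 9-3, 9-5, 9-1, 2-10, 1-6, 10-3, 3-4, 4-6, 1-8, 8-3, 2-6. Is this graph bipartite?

The cycle 3-4-6-2-10-3 has length 5, which is odd, so the graph is not bipartite.

No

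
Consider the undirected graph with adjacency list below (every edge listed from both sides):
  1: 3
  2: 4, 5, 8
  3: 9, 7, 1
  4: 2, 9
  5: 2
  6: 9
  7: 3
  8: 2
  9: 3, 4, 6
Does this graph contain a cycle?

No

|V| = 9, |E| = 8, number of components = 1.
A forest on 9 vertices with 1 component has exactly 8 edges, which matches — so no cycle.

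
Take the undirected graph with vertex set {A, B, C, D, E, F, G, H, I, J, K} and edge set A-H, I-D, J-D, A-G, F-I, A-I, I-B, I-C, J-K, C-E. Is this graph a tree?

Yes

|V| = 11, |E| = 10.
It is connected with exactly 10 edges, hence acyclic — it is a tree.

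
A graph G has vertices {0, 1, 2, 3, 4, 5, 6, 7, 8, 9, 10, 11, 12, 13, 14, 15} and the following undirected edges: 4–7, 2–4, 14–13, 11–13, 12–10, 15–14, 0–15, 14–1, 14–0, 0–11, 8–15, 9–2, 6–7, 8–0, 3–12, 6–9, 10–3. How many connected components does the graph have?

Component: {5}
Component: {3, 10, 12}
Component: {2, 4, 6, 7, 9}
Component: {0, 1, 8, 11, 13, 14, 15}

4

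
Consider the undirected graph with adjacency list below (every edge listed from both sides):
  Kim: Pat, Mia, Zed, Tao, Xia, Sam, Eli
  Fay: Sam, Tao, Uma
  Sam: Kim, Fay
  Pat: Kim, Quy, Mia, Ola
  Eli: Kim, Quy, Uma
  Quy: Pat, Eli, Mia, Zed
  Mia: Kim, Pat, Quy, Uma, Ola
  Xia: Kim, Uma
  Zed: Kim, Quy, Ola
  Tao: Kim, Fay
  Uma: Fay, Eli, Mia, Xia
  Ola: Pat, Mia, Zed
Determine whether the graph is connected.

A breadth-first search from Kim visits Kim, Xia, Tao, Sam, Zed, Pat, Mia, Eli, Uma, Fay, Ola, Quy — all 12 vertices — so the graph is connected.

Yes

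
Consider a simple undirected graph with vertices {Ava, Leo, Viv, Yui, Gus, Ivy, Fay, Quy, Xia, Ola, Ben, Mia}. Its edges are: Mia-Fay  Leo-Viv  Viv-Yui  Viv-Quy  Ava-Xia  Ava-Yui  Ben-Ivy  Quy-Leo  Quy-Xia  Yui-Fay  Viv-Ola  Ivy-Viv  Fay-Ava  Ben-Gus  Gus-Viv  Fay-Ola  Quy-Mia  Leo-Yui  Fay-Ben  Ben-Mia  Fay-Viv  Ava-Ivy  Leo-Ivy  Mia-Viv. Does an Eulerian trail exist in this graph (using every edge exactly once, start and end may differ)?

Degrees: Ava:4, Leo:4, Viv:8, Yui:4, Gus:2, Ivy:4, Fay:6, Quy:4, Xia:2, Ola:2, Ben:4, Mia:4
Odd-degree vertices: none (0 total).
With 0 odd-degree vertices and all edges in one connected piece, an Eulerian trail exists.

Yes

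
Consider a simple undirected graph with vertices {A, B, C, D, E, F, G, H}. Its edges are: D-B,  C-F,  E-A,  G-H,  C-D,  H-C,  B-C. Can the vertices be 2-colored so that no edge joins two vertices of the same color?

No

The cycle D-B-C-D has length 3, which is odd, so the graph is not bipartite.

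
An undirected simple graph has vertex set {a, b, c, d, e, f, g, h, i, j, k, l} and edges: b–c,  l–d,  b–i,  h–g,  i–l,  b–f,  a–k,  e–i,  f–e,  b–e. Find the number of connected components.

Component: {j}
Component: {a, k}
Component: {g, h}
Component: {b, c, d, e, f, i, l}

4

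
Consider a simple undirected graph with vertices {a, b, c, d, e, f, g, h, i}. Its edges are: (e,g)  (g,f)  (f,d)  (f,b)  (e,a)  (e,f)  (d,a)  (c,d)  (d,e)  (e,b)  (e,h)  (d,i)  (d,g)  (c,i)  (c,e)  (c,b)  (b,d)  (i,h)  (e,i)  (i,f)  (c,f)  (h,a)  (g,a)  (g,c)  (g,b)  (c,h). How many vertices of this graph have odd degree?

4

Degrees: a:4, b:5, c:7, d:7, e:8, f:6, g:6, h:4, i:5
Odd-degree vertices: b, c, d, i.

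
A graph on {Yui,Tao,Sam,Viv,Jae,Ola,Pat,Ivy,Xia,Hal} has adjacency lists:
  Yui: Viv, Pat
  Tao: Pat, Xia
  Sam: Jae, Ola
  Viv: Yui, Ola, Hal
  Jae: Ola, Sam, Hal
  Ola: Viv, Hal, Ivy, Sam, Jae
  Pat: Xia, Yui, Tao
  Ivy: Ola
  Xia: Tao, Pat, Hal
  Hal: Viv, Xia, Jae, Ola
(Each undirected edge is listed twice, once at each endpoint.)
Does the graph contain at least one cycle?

|V| = 10, |E| = 14, number of components = 1.
Since 14 > 10 - 1, a cycle must exist; for instance Hal-Ola-Sam-Jae-Hal.

Yes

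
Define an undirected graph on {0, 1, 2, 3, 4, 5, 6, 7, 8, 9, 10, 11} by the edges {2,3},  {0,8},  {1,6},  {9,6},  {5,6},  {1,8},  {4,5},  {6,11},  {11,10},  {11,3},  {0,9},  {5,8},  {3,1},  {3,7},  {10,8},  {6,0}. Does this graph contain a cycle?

The graph has 12 vertices, 16 edges, and 1 connected component.
One cycle is 8-1-3-11-10-8.

Yes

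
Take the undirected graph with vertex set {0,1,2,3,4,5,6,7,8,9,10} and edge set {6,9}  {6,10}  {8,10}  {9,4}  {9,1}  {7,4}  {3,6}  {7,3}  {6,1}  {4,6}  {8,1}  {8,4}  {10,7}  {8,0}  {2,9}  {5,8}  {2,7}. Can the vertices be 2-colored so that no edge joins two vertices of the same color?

The cycle 6-1-9-6 has length 3, which is odd, so the graph is not bipartite.

No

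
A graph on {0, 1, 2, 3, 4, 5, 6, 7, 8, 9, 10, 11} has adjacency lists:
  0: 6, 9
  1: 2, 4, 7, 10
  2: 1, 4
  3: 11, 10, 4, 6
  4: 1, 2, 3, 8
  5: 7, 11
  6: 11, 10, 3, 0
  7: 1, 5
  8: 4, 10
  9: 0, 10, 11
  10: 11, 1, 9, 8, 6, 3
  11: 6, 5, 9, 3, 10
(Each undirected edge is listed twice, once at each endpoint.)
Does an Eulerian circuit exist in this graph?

Degrees: 0:2, 1:4, 2:2, 3:4, 4:4, 5:2, 6:4, 7:2, 8:2, 9:3, 10:6, 11:5
9, 11 have odd degree; an Eulerian circuit needs every degree to be even, so none exists.

No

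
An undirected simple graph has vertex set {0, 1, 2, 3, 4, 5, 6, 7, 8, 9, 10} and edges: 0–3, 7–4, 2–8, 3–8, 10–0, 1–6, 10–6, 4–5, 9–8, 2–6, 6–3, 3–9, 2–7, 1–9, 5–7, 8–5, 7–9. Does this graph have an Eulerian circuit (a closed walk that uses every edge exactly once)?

No

Degrees: 0:2, 1:2, 2:3, 3:4, 4:2, 5:3, 6:4, 7:4, 8:4, 9:4, 10:2
2, 5 have odd degree; an Eulerian circuit needs every degree to be even, so none exists.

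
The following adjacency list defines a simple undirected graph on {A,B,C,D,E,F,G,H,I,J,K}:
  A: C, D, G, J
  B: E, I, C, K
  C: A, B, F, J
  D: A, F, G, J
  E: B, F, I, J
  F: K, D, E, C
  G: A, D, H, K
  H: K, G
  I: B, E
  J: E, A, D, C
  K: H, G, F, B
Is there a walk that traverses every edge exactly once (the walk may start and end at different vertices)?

Degrees: A:4, B:4, C:4, D:4, E:4, F:4, G:4, H:2, I:2, J:4, K:4
Odd-degree vertices: none (0 total).
With 0 odd-degree vertices and all edges in one connected piece, an Eulerian trail exists.

Yes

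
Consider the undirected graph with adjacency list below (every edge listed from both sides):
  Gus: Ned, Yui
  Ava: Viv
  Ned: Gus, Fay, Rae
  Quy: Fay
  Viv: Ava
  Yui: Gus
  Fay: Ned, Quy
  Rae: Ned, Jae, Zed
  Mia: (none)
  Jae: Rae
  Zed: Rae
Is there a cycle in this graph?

|V| = 11, |E| = 8, number of components = 3.
A forest on 11 vertices with 3 components has exactly 8 edges, which matches — so no cycle.

No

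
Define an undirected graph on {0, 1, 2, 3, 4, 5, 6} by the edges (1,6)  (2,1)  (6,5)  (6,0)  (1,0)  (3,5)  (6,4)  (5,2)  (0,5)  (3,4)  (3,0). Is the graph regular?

No

Degrees: 0:4, 1:3, 2:2, 3:3, 4:2, 5:4, 6:4
Vertex 2 has degree 2 while 0 has degree 4, so the graph is not regular.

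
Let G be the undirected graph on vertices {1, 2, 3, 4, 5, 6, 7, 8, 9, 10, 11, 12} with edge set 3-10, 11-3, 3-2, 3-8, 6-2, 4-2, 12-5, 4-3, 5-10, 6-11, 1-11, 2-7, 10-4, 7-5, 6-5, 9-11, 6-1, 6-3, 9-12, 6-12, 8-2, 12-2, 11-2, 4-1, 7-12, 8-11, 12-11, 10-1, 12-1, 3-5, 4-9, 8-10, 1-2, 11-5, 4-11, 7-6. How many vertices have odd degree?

6

Degrees: 1:6, 2:8, 3:7, 4:6, 5:6, 6:7, 7:4, 8:4, 9:3, 10:5, 11:9, 12:7
Odd-degree vertices: 3, 6, 9, 10, 11, 12.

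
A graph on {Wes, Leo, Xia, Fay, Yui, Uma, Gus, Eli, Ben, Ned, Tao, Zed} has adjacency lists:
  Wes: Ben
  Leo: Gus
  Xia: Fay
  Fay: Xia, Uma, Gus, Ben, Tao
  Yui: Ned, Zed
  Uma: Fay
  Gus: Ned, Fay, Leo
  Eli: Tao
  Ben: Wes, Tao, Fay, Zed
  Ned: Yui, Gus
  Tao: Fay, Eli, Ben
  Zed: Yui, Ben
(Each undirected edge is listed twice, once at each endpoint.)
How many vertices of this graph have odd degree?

8

Degrees: Wes:1, Leo:1, Xia:1, Fay:5, Yui:2, Uma:1, Gus:3, Eli:1, Ben:4, Ned:2, Tao:3, Zed:2
Odd-degree vertices: Wes, Leo, Xia, Fay, Uma, Gus, Eli, Tao.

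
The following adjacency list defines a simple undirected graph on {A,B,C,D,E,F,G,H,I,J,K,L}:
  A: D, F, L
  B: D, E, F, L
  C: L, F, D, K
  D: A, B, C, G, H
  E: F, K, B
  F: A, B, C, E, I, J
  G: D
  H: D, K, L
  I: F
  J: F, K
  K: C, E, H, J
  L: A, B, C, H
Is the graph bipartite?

No

The cycle B-E-K-H-L-B has length 5, which is odd, so the graph is not bipartite.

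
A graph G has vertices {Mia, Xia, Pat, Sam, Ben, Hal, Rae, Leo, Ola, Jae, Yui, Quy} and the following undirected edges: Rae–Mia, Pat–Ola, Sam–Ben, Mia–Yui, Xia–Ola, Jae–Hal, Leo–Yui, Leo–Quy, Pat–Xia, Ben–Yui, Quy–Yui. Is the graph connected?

Component: {Hal, Jae}
Component: {Xia, Pat, Ola}
Component: {Mia, Sam, Ben, Rae, Leo, Yui, Quy}
No edge joins these 3 groups, so the graph is disconnected.

No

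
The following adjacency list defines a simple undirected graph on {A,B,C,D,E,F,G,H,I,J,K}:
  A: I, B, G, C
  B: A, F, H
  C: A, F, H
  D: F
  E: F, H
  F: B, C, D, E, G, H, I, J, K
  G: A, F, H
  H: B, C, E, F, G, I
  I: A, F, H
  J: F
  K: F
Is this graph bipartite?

The cycle G-H-F-G has length 3, which is odd, so the graph is not bipartite.

No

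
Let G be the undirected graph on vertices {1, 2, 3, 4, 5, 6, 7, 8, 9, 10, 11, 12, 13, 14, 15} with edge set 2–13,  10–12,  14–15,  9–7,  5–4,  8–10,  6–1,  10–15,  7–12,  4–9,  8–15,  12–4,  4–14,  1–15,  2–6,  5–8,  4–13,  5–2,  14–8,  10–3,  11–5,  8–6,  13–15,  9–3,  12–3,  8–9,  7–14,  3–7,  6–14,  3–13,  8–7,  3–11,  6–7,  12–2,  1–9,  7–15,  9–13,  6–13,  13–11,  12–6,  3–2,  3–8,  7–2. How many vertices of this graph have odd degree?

Degrees: 1:3, 2:6, 3:8, 4:5, 5:4, 6:7, 7:8, 8:8, 9:6, 10:4, 11:3, 12:6, 13:7, 14:5, 15:6
Odd-degree vertices: 1, 4, 6, 11, 13, 14.

6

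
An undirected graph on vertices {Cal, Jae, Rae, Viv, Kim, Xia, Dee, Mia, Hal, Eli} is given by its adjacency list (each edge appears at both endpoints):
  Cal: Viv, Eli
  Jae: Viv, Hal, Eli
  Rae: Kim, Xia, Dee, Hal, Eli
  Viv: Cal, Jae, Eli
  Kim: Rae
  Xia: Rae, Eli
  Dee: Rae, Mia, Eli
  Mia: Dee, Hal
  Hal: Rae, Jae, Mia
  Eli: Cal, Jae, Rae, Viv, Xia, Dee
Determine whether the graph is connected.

Yes

A breadth-first search from Cal visits Cal, Eli, Viv, Dee, Jae, Rae, Xia, Mia, Hal, Kim — all 10 vertices — so the graph is connected.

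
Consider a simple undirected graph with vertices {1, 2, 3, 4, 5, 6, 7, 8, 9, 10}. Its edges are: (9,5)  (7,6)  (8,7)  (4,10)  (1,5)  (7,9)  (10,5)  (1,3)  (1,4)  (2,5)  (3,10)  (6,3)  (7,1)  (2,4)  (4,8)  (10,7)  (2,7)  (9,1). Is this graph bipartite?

The cycle 7-9-1-7 has length 3, which is odd, so the graph is not bipartite.

No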